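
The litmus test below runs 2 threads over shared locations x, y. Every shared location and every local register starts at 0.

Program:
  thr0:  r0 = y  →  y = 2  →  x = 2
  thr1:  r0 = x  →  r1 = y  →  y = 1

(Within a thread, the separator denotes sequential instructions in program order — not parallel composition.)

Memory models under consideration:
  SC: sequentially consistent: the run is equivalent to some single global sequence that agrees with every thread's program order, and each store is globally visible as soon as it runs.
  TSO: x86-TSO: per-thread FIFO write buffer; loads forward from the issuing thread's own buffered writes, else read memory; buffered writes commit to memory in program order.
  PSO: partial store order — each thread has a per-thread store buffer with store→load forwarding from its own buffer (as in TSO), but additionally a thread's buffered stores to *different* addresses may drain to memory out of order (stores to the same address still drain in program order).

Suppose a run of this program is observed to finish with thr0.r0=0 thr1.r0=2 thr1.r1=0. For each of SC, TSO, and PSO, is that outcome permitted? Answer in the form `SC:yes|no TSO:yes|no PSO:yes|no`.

outcome vector order: (thr0.r0,thr1.r0,thr1.r1)
under SC → 000, 002, 022, 100
under TSO → 000, 002, 022, 100
under PSO → 000, 002, 020, 022, 100
target 020 ∈ {PSO}

SC:no TSO:no PSO:yes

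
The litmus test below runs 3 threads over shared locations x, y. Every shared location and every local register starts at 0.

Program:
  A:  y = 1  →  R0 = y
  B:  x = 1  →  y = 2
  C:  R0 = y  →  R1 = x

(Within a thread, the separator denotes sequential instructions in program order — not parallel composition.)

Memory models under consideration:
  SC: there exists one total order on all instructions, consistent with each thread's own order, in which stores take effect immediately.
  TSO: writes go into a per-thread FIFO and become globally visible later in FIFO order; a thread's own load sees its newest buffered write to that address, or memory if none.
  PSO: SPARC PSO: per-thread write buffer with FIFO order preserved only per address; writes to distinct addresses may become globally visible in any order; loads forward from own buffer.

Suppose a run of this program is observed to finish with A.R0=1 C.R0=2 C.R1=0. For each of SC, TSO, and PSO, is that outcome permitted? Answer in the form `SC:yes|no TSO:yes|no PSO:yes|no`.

outcome vector order: (A.R0,C.R0,C.R1)
[SC] allowed = {1/0/0, 1/0/1, 1/1/0, 1/1/1, 1/2/1, 2/0/0, 2/0/1, 2/1/0, 2/1/1, 2/2/1}
[TSO] allowed = {1/0/0, 1/0/1, 1/1/0, 1/1/1, 1/2/1, 2/0/0, 2/0/1, 2/1/0, 2/1/1, 2/2/1}
[PSO] allowed = {1/0/0, 1/0/1, 1/1/0, 1/1/1, 1/2/0, 1/2/1, 2/0/0, 2/0/1, 2/1/0, 2/1/1, 2/2/0, 2/2/1}
target 1/2/0 ∈ {PSO}

SC:no TSO:no PSO:yes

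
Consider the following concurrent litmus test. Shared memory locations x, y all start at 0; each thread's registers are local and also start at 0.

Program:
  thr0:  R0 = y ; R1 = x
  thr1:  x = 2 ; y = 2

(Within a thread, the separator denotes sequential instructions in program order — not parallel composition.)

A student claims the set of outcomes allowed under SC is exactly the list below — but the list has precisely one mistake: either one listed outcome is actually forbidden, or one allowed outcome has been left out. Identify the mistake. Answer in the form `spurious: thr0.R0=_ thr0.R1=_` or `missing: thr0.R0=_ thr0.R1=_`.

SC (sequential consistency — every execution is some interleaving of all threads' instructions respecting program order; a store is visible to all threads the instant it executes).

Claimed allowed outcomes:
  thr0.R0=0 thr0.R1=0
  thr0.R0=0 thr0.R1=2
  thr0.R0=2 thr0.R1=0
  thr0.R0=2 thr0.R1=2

spurious: thr0.R0=2 thr0.R1=0

outcome vector order: (thr0.R0,thr0.R1)
[SC] allowed = {<0 0>; <0 2>; <2 2>}
claimed∖SC = {<2 0>}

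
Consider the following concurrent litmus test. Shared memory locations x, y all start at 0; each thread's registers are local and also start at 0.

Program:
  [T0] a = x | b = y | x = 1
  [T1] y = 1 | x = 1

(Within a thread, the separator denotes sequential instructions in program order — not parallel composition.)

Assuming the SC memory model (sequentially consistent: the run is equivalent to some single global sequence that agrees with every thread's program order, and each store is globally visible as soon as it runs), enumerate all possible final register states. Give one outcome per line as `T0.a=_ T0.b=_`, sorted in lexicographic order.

outcome vector order: (T0.a,T0.b)
|SC outcomes| = 3

T0.a=0 T0.b=0
T0.a=0 T0.b=1
T0.a=1 T0.b=1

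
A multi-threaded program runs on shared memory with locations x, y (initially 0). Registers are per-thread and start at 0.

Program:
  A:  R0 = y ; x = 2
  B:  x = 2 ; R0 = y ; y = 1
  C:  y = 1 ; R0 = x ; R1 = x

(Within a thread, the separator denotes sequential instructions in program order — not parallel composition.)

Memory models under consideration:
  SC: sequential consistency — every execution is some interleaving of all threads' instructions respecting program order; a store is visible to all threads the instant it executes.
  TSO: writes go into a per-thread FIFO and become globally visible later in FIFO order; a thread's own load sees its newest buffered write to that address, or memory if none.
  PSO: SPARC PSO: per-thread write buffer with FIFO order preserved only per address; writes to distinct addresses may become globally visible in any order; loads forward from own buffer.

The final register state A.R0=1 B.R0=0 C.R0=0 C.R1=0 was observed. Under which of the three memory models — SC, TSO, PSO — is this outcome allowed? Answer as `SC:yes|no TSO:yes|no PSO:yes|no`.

SC:no TSO:yes PSO:yes

outcome vector order: (A.R0,B.R0,C.R0,C.R1)
SC (8): 0/0/2/2; 0/1/0/0; 0/1/0/2; 0/1/2/2; 1/0/2/2; 1/1/0/0; 1/1/0/2; 1/1/2/2
TSO (12): 0/0/0/0; 0/0/0/2; 0/0/2/2; 0/1/0/0; 0/1/0/2; 0/1/2/2; 1/0/0/0; 1/0/0/2; 1/0/2/2; 1/1/0/0; 1/1/0/2; 1/1/2/2
PSO (12): 0/0/0/0; 0/0/0/2; 0/0/2/2; 0/1/0/0; 0/1/0/2; 0/1/2/2; 1/0/0/0; 1/0/0/2; 1/0/2/2; 1/1/0/0; 1/1/0/2; 1/1/2/2
target 1/0/0/0 ∈ {TSO,PSO}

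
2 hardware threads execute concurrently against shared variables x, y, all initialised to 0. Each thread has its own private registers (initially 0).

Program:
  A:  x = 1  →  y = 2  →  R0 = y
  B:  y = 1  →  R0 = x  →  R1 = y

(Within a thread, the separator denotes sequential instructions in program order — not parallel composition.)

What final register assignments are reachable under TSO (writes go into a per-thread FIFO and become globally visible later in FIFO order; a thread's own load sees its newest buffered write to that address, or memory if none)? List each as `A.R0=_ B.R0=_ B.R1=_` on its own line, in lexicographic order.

outcome vector order: (A.R0,B.R0,B.R1)
|TSO outcomes| = 6

A.R0=1 B.R0=0 B.R1=1
A.R0=1 B.R0=1 B.R1=1
A.R0=2 B.R0=0 B.R1=1
A.R0=2 B.R0=0 B.R1=2
A.R0=2 B.R0=1 B.R1=1
A.R0=2 B.R0=1 B.R1=2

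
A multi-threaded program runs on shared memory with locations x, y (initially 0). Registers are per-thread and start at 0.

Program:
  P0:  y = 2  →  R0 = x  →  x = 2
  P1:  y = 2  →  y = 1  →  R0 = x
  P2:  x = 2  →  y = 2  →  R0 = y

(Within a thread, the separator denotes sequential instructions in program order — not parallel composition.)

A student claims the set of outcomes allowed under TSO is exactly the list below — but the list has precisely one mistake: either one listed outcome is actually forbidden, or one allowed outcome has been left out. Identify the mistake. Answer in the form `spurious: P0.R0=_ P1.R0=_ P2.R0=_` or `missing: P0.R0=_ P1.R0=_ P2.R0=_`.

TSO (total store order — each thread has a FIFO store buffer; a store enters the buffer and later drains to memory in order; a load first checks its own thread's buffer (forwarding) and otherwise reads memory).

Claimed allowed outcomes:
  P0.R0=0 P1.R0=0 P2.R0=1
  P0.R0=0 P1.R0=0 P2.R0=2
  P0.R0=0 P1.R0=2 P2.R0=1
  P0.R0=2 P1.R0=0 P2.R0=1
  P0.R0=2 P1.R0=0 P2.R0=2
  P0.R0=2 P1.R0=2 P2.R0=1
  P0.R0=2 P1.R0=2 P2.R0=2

outcome vector order: (P0.R0,P1.R0,P2.R0)
TSO: 8 outcomes — {0/0/1; 0/0/2; 0/2/1; 0/2/2; 2/0/1; 2/0/2; 2/2/1; 2/2/2}
TSO∖claimed = {0/2/2}

missing: P0.R0=0 P1.R0=2 P2.R0=2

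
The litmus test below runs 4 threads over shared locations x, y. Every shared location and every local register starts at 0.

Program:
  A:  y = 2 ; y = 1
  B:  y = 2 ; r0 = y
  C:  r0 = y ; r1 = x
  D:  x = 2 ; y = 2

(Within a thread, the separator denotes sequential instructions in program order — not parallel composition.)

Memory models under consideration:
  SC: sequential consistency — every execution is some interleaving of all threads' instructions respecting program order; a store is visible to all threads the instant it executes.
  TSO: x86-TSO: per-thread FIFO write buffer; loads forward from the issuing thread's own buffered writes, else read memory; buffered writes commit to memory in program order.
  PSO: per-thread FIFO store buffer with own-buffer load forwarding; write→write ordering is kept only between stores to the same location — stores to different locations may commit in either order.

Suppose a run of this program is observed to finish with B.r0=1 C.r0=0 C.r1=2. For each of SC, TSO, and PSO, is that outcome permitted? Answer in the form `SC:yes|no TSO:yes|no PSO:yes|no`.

outcome vector order: (B.r0,C.r0,C.r1)
under SC → 100 102 110 112 120 122 200 202 210 212 220 222
under TSO → 100 102 110 112 120 122 200 202 210 212 220 222
under PSO → 100 102 110 112 120 122 200 202 210 212 220 222
target 102 ∈ {SC,TSO,PSO}

SC:yes TSO:yes PSO:yes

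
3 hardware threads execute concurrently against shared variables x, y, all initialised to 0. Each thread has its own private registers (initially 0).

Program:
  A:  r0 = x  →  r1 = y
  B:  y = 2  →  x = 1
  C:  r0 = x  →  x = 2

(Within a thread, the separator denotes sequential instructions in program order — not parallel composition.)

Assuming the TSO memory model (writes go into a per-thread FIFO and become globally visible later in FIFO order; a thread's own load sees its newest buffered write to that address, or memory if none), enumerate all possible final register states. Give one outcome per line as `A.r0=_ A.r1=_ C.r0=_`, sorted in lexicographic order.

A.r0=0 A.r1=0 C.r0=0
A.r0=0 A.r1=0 C.r0=1
A.r0=0 A.r1=2 C.r0=0
A.r0=0 A.r1=2 C.r0=1
A.r0=1 A.r1=2 C.r0=0
A.r0=1 A.r1=2 C.r0=1
A.r0=2 A.r1=0 C.r0=0
A.r0=2 A.r1=2 C.r0=0
A.r0=2 A.r1=2 C.r0=1

outcome vector order: (A.r0,A.r1,C.r0)
|TSO outcomes| = 9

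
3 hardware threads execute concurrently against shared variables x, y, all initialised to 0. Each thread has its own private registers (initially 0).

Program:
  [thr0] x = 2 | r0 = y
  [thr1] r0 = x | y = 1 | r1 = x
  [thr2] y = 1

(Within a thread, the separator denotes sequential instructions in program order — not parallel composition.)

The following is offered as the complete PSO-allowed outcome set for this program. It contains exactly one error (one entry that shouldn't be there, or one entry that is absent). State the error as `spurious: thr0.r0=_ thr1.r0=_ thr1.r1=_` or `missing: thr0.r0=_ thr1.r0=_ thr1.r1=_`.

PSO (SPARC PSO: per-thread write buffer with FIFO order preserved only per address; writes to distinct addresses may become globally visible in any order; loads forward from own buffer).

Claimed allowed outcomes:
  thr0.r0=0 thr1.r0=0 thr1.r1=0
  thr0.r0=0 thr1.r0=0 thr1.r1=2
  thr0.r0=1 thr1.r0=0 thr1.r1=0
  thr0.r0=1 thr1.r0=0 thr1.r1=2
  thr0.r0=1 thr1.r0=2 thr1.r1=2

missing: thr0.r0=0 thr1.r0=2 thr1.r1=2

outcome vector order: (thr0.r0,thr1.r0,thr1.r1)
PSO: 6 outcomes — {<0 0 0>, <0 0 2>, <0 2 2>, <1 0 0>, <1 0 2>, <1 2 2>}
PSO∖claimed = {<0 2 2>}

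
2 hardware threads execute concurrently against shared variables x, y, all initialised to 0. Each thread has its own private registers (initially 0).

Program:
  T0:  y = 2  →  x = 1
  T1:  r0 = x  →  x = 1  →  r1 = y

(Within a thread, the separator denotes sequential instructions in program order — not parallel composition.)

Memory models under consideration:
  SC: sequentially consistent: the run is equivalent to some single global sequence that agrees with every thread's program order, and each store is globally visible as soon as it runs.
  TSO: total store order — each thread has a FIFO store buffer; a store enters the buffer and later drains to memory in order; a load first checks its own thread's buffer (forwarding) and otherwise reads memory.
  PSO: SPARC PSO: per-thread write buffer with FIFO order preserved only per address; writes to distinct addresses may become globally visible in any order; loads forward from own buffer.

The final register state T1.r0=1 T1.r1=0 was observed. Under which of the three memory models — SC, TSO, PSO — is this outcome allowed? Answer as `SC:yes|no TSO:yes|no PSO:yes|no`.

SC:no TSO:no PSO:yes

outcome vector order: (T1.r0,T1.r1)
[SC] allowed = {<0 0>; <0 2>; <1 2>}
[TSO] allowed = {<0 0>; <0 2>; <1 2>}
[PSO] allowed = {<0 0>; <0 2>; <1 0>; <1 2>}
target <1 0> ∈ {PSO}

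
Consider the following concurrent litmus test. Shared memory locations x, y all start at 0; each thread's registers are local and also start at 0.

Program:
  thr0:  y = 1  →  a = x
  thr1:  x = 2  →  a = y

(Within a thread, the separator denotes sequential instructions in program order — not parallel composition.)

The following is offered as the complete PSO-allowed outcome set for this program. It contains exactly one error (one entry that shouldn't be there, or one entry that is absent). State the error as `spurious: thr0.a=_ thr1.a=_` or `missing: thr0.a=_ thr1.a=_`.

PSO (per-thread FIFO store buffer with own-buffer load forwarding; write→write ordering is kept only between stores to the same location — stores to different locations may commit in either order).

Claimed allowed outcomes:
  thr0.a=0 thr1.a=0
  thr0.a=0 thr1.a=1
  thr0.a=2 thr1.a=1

missing: thr0.a=2 thr1.a=0

outcome vector order: (thr0.a,thr1.a)
[PSO] allowed = {<0 0>; <0 1>; <2 0>; <2 1>}
PSO∖claimed = {<2 0>}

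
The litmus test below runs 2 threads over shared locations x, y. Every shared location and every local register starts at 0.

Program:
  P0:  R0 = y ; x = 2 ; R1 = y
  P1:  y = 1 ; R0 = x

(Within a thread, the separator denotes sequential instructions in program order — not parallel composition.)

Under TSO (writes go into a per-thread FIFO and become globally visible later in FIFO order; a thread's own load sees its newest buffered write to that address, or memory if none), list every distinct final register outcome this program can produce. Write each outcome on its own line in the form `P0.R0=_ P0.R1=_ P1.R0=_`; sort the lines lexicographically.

P0.R0=0 P0.R1=0 P1.R0=0
P0.R0=0 P0.R1=0 P1.R0=2
P0.R0=0 P0.R1=1 P1.R0=0
P0.R0=0 P0.R1=1 P1.R0=2
P0.R0=1 P0.R1=1 P1.R0=0
P0.R0=1 P0.R1=1 P1.R0=2

outcome vector order: (P0.R0,P0.R1,P1.R0)
|TSO outcomes| = 6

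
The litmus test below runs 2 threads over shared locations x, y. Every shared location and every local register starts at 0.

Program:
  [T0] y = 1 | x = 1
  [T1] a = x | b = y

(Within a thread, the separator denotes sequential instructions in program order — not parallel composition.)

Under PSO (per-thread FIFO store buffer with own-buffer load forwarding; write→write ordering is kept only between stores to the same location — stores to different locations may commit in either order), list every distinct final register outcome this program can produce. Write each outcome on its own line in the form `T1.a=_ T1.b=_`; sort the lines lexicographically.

T1.a=0 T1.b=0
T1.a=0 T1.b=1
T1.a=1 T1.b=0
T1.a=1 T1.b=1

outcome vector order: (T1.a,T1.b)
|PSO outcomes| = 4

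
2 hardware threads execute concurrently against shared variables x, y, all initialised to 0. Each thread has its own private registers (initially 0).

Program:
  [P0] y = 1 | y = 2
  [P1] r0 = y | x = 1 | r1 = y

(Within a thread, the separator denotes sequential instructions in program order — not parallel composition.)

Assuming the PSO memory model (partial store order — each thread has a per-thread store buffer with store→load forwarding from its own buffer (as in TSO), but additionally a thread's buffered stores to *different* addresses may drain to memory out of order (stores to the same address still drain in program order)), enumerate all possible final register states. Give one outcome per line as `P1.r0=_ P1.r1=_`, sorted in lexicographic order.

P1.r0=0 P1.r1=0
P1.r0=0 P1.r1=1
P1.r0=0 P1.r1=2
P1.r0=1 P1.r1=1
P1.r0=1 P1.r1=2
P1.r0=2 P1.r1=2

outcome vector order: (P1.r0,P1.r1)
|PSO outcomes| = 6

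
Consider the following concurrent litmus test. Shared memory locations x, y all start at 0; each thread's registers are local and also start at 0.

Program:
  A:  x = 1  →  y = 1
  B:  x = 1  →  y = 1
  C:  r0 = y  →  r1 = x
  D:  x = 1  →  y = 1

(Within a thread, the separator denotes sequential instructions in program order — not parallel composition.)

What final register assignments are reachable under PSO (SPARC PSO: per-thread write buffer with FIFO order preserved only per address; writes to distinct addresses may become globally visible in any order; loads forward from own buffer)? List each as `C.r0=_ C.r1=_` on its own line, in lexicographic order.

outcome vector order: (C.r0,C.r1)
|PSO outcomes| = 4

C.r0=0 C.r1=0
C.r0=0 C.r1=1
C.r0=1 C.r1=0
C.r0=1 C.r1=1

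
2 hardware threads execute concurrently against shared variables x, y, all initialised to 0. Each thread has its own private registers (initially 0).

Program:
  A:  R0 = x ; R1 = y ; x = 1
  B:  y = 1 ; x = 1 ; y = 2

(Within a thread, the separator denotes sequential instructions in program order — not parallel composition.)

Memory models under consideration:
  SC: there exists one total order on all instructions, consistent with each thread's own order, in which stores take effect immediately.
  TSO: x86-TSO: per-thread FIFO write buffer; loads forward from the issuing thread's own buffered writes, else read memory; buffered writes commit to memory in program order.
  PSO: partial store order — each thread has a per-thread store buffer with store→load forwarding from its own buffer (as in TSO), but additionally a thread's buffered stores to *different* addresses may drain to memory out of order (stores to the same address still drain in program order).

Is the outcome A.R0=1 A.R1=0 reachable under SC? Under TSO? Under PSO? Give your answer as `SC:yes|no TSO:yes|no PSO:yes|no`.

outcome vector order: (A.R0,A.R1)
under SC → <0 0>; <0 1>; <0 2>; <1 1>; <1 2>
under TSO → <0 0>; <0 1>; <0 2>; <1 1>; <1 2>
under PSO → <0 0>; <0 1>; <0 2>; <1 0>; <1 1>; <1 2>
target <1 0> ∈ {PSO}

SC:no TSO:no PSO:yes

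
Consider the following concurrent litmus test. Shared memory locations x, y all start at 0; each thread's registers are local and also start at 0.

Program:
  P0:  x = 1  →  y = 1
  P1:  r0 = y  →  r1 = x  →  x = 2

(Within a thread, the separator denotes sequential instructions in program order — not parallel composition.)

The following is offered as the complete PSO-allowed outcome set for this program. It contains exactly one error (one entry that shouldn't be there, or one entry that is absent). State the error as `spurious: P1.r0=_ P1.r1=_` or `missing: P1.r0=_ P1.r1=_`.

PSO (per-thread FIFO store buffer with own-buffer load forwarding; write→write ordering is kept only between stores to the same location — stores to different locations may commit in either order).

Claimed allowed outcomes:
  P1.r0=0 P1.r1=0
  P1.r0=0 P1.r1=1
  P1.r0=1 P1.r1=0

missing: P1.r0=1 P1.r1=1

outcome vector order: (P1.r0,P1.r1)
PSO: 4 outcomes — {(0,0); (0,1); (1,0); (1,1)}
PSO∖claimed = {(1,1)}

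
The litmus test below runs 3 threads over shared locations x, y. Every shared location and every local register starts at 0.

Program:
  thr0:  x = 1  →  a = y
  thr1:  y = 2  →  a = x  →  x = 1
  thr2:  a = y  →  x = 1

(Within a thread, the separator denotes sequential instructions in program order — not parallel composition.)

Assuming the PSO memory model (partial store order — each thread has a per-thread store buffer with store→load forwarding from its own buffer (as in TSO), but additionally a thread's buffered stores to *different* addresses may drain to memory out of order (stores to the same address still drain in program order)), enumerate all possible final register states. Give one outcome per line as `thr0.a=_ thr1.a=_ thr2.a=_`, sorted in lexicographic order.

outcome vector order: (thr0.a,thr1.a,thr2.a)
|PSO outcomes| = 8

thr0.a=0 thr1.a=0 thr2.a=0
thr0.a=0 thr1.a=0 thr2.a=2
thr0.a=0 thr1.a=1 thr2.a=0
thr0.a=0 thr1.a=1 thr2.a=2
thr0.a=2 thr1.a=0 thr2.a=0
thr0.a=2 thr1.a=0 thr2.a=2
thr0.a=2 thr1.a=1 thr2.a=0
thr0.a=2 thr1.a=1 thr2.a=2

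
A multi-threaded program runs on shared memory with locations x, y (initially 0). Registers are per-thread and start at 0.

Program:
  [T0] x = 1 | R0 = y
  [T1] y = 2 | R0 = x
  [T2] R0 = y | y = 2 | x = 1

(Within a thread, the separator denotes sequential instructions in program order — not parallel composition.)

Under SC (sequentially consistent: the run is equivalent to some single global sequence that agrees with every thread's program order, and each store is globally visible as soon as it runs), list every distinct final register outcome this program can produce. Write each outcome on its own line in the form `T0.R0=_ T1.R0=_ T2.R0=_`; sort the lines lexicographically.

T0.R0=0 T1.R0=1 T2.R0=0
T0.R0=0 T1.R0=1 T2.R0=2
T0.R0=2 T1.R0=0 T2.R0=0
T0.R0=2 T1.R0=0 T2.R0=2
T0.R0=2 T1.R0=1 T2.R0=0
T0.R0=2 T1.R0=1 T2.R0=2

outcome vector order: (T0.R0,T1.R0,T2.R0)
|SC outcomes| = 6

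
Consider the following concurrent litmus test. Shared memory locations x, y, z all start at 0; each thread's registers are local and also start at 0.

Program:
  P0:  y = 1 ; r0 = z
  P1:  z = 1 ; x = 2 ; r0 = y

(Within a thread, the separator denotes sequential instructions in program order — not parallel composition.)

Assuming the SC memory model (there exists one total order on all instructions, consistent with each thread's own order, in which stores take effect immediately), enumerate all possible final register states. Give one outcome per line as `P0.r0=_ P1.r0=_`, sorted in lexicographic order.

outcome vector order: (P0.r0,P1.r0)
|SC outcomes| = 3

P0.r0=0 P1.r0=1
P0.r0=1 P1.r0=0
P0.r0=1 P1.r0=1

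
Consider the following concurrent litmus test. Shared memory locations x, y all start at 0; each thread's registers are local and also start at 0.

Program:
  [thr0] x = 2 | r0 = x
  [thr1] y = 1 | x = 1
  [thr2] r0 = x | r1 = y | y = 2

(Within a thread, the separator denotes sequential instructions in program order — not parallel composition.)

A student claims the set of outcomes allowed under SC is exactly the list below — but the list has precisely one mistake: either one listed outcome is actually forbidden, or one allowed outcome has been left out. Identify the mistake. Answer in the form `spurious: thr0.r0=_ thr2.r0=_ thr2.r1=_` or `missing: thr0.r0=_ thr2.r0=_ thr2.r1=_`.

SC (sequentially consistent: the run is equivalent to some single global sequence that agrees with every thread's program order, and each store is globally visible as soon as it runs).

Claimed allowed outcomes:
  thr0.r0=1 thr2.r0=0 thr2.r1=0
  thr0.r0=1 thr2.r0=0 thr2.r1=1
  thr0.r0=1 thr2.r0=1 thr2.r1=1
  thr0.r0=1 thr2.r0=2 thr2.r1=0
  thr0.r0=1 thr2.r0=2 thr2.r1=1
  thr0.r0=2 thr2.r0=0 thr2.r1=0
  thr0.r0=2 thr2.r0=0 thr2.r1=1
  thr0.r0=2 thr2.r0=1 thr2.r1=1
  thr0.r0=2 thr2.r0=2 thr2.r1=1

outcome vector order: (thr0.r0,thr2.r0,thr2.r1)
under SC → 100, 101, 111, 120, 121, 200, 201, 211, 220, 221
SC∖claimed = {220}

missing: thr0.r0=2 thr2.r0=2 thr2.r1=0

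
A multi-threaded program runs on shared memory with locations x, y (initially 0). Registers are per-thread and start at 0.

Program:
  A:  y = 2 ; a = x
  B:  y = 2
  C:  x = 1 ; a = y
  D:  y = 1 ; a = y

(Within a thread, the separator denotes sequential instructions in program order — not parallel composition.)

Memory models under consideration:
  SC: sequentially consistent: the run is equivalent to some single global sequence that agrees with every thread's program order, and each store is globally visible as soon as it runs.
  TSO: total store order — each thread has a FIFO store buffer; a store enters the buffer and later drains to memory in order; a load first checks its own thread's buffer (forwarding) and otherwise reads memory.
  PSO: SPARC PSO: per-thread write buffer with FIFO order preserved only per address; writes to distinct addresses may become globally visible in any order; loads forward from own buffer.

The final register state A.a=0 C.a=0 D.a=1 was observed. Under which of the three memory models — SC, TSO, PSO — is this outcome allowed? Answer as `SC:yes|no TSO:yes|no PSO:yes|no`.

SC:no TSO:yes PSO:yes

outcome vector order: (A.a,C.a,D.a)
[SC] allowed = {0/1/1, 0/1/2, 0/2/1, 0/2/2, 1/0/1, 1/0/2, 1/1/1, 1/1/2, 1/2/1, 1/2/2}
[TSO] allowed = {0/0/1, 0/0/2, 0/1/1, 0/1/2, 0/2/1, 0/2/2, 1/0/1, 1/0/2, 1/1/1, 1/1/2, 1/2/1, 1/2/2}
[PSO] allowed = {0/0/1, 0/0/2, 0/1/1, 0/1/2, 0/2/1, 0/2/2, 1/0/1, 1/0/2, 1/1/1, 1/1/2, 1/2/1, 1/2/2}
target 0/0/1 ∈ {TSO,PSO}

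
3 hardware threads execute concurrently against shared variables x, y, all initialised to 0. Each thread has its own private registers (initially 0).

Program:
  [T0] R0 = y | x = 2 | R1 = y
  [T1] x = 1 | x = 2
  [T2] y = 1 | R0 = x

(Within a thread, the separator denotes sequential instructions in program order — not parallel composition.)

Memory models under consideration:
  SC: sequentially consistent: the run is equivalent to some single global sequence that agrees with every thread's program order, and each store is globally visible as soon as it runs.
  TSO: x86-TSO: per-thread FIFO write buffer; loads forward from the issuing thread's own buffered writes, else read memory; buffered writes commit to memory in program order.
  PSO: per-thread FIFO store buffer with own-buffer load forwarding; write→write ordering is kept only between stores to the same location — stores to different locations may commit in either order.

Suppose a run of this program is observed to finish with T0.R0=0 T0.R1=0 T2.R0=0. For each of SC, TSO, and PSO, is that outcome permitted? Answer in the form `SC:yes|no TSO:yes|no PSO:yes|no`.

outcome vector order: (T0.R0,T0.R1,T2.R0)
[SC] allowed = {001, 002, 010, 011, 012, 110, 111, 112}
[TSO] allowed = {000, 001, 002, 010, 011, 012, 110, 111, 112}
[PSO] allowed = {000, 001, 002, 010, 011, 012, 110, 111, 112}
target 000 ∈ {TSO,PSO}

SC:no TSO:yes PSO:yes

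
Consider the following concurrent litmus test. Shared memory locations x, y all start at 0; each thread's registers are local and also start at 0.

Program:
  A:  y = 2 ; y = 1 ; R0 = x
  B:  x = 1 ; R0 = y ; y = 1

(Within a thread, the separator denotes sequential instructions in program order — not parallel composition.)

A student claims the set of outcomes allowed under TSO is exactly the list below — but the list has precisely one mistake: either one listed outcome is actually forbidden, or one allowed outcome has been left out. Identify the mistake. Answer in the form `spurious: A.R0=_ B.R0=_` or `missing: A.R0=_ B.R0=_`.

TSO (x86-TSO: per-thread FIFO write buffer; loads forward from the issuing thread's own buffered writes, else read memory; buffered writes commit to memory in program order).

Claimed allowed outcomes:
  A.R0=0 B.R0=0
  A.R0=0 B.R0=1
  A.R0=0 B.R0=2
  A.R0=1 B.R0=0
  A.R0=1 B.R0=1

outcome vector order: (A.R0,B.R0)
[TSO] allowed = {0/0 0/1 0/2 1/0 1/1 1/2}
TSO∖claimed = {1/2}

missing: A.R0=1 B.R0=2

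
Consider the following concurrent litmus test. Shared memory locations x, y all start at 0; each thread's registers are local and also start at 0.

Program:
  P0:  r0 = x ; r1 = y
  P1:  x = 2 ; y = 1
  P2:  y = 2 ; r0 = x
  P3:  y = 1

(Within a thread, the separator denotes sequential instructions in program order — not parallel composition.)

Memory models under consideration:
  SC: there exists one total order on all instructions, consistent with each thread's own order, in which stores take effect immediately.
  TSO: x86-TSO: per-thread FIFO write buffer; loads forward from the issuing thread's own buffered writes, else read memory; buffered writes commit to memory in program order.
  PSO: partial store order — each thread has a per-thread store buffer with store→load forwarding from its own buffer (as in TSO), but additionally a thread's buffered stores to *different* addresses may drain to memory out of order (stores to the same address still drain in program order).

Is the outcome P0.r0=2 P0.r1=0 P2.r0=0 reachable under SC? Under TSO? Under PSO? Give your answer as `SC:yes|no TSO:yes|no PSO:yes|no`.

SC:no TSO:yes PSO:yes

outcome vector order: (P0.r0,P0.r1,P2.r0)
[SC] allowed = {(0,0,0) (0,0,2) (0,1,0) (0,1,2) (0,2,0) (0,2,2) (2,0,2) (2,1,0) (2,1,2) (2,2,0) (2,2,2)}
[TSO] allowed = {(0,0,0) (0,0,2) (0,1,0) (0,1,2) (0,2,0) (0,2,2) (2,0,0) (2,0,2) (2,1,0) (2,1,2) (2,2,0) (2,2,2)}
[PSO] allowed = {(0,0,0) (0,0,2) (0,1,0) (0,1,2) (0,2,0) (0,2,2) (2,0,0) (2,0,2) (2,1,0) (2,1,2) (2,2,0) (2,2,2)}
target (2,0,0) ∈ {TSO,PSO}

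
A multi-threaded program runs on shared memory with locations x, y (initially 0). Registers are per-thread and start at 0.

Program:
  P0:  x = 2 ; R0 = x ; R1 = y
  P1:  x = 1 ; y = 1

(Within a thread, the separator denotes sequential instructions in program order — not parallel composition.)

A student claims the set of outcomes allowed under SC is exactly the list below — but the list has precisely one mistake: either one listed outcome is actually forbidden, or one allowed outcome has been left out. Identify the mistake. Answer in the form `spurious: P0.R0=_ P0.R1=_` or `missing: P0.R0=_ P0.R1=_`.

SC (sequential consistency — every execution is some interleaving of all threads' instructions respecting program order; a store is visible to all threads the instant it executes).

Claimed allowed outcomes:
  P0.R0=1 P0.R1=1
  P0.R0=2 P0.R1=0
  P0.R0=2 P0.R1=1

outcome vector order: (P0.R0,P0.R1)
[SC] allowed = {10, 11, 20, 21}
SC∖claimed = {10}

missing: P0.R0=1 P0.R1=0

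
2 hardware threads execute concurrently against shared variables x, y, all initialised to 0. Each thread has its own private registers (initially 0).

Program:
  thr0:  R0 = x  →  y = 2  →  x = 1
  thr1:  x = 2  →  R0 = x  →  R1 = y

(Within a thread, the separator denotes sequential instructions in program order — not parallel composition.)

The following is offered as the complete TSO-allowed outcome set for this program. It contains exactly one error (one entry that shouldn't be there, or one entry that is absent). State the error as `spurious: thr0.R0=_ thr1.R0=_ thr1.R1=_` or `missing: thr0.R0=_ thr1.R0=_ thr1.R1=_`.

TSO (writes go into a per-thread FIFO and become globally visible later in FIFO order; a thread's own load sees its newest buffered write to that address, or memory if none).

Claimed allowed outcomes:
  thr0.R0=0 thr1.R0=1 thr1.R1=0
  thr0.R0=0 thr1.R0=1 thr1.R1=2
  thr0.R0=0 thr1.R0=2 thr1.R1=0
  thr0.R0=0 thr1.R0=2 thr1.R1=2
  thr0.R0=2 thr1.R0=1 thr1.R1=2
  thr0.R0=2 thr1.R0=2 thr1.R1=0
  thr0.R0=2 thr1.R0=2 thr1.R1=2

spurious: thr0.R0=0 thr1.R0=1 thr1.R1=0

outcome vector order: (thr0.R0,thr1.R0,thr1.R1)
[TSO] allowed = {0/1/2; 0/2/0; 0/2/2; 2/1/2; 2/2/0; 2/2/2}
claimed∖TSO = {0/1/0}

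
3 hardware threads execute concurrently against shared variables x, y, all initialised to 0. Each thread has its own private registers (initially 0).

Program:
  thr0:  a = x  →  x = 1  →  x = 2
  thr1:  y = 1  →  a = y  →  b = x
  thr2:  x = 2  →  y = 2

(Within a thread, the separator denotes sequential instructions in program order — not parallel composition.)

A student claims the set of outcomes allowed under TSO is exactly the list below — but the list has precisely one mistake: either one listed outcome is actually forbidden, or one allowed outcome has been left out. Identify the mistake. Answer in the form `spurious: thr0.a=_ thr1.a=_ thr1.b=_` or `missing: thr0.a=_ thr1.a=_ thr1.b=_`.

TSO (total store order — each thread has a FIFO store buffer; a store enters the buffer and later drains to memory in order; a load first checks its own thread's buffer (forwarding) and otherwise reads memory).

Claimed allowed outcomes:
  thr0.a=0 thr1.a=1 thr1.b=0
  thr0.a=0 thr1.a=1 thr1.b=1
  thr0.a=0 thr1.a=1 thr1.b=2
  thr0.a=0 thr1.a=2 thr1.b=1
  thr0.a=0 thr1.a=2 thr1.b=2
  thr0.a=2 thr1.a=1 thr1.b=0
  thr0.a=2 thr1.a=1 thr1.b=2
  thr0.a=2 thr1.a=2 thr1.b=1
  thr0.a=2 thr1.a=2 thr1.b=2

outcome vector order: (thr0.a,thr1.a,thr1.b)
TSO (10): <0 1 0>, <0 1 1>, <0 1 2>, <0 2 1>, <0 2 2>, <2 1 0>, <2 1 1>, <2 1 2>, <2 2 1>, <2 2 2>
TSO∖claimed = {<2 1 1>}

missing: thr0.a=2 thr1.a=1 thr1.b=1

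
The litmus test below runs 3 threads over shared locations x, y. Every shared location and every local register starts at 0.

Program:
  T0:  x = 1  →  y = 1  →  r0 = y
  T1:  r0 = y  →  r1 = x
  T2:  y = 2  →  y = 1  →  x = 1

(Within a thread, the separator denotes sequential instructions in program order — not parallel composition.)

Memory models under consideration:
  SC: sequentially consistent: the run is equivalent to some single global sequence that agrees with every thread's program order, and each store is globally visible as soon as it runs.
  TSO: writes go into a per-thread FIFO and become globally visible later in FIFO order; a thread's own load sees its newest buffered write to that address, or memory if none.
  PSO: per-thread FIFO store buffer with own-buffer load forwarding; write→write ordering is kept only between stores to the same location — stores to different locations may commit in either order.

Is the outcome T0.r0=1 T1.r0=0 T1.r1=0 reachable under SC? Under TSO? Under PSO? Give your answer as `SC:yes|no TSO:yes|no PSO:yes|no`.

outcome vector order: (T0.r0,T1.r0,T1.r1)
SC (10): 100, 101, 110, 111, 120, 121, 200, 201, 211, 221
TSO (10): 100, 101, 110, 111, 120, 121, 200, 201, 211, 221
PSO (12): 100, 101, 110, 111, 120, 121, 200, 201, 210, 211, 220, 221
target 100 ∈ {SC,TSO,PSO}

SC:yes TSO:yes PSO:yes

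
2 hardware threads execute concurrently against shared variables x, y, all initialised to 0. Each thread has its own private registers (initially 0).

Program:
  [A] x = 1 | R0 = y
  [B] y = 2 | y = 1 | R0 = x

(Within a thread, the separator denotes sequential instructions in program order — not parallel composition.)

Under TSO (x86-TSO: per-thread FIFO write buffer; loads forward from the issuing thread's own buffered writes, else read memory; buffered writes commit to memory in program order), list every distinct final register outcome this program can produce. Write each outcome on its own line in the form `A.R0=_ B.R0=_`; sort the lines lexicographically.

A.R0=0 B.R0=0
A.R0=0 B.R0=1
A.R0=1 B.R0=0
A.R0=1 B.R0=1
A.R0=2 B.R0=0
A.R0=2 B.R0=1

outcome vector order: (A.R0,B.R0)
|TSO outcomes| = 6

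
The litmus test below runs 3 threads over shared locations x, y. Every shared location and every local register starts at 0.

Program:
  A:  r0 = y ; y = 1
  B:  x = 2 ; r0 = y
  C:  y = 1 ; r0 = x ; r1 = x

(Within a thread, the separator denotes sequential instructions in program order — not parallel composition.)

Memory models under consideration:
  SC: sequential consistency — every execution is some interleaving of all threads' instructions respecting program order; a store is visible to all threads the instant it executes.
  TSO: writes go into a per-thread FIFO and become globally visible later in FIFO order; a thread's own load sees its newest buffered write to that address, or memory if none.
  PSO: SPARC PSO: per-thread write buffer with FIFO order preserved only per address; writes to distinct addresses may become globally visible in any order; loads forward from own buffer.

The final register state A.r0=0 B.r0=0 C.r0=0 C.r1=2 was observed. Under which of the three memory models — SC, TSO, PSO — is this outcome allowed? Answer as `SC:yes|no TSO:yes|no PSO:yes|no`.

SC:no TSO:yes PSO:yes

outcome vector order: (A.r0,B.r0,C.r0,C.r1)
SC (8): (0,0,2,2) (0,1,0,0) (0,1,0,2) (0,1,2,2) (1,0,2,2) (1,1,0,0) (1,1,0,2) (1,1,2,2)
TSO (12): (0,0,0,0) (0,0,0,2) (0,0,2,2) (0,1,0,0) (0,1,0,2) (0,1,2,2) (1,0,0,0) (1,0,0,2) (1,0,2,2) (1,1,0,0) (1,1,0,2) (1,1,2,2)
PSO (12): (0,0,0,0) (0,0,0,2) (0,0,2,2) (0,1,0,0) (0,1,0,2) (0,1,2,2) (1,0,0,0) (1,0,0,2) (1,0,2,2) (1,1,0,0) (1,1,0,2) (1,1,2,2)
target (0,0,0,2) ∈ {TSO,PSO}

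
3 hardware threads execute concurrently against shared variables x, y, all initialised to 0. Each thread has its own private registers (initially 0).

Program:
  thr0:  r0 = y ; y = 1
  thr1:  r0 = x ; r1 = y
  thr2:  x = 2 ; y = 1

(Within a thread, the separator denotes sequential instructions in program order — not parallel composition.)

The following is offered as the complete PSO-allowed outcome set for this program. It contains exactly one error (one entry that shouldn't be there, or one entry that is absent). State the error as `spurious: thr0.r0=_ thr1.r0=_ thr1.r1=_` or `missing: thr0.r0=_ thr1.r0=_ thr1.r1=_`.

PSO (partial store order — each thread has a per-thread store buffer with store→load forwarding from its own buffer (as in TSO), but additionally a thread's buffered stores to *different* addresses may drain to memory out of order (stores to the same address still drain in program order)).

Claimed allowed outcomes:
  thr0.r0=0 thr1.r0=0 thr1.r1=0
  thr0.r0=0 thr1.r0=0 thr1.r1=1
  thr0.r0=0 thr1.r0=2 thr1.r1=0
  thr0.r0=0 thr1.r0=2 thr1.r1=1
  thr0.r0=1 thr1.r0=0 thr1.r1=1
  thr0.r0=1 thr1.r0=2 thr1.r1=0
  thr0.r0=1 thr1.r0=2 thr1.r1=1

outcome vector order: (thr0.r0,thr1.r0,thr1.r1)
[PSO] allowed = {000; 001; 020; 021; 100; 101; 120; 121}
PSO∖claimed = {100}

missing: thr0.r0=1 thr1.r0=0 thr1.r1=0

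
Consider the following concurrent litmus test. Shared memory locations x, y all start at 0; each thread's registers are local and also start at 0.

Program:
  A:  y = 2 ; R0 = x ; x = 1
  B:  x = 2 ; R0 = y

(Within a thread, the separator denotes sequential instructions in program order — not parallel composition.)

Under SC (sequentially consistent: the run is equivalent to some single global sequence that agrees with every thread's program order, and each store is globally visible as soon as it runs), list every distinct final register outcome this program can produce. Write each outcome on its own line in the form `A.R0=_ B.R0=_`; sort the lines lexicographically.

A.R0=0 B.R0=2
A.R0=2 B.R0=0
A.R0=2 B.R0=2

outcome vector order: (A.R0,B.R0)
|SC outcomes| = 3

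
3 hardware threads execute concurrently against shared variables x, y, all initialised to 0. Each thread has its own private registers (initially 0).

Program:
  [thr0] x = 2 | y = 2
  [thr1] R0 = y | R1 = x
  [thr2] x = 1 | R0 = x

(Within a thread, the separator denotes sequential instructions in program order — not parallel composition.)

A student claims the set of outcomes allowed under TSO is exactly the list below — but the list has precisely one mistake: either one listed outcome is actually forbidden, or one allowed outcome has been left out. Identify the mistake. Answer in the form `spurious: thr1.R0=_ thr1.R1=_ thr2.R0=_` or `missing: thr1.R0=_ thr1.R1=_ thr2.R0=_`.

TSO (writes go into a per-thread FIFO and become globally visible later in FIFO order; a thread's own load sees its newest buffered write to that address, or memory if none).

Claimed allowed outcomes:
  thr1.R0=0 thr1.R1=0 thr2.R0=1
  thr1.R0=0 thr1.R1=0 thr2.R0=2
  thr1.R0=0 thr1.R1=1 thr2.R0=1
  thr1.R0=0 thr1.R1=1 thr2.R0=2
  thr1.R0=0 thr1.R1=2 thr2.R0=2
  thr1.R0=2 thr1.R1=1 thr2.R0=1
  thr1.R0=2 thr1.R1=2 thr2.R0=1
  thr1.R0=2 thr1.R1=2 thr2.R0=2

outcome vector order: (thr1.R0,thr1.R1,thr2.R0)
TSO: 9 outcomes — {001 002 011 012 021 022 211 221 222}
TSO∖claimed = {021}

missing: thr1.R0=0 thr1.R1=2 thr2.R0=1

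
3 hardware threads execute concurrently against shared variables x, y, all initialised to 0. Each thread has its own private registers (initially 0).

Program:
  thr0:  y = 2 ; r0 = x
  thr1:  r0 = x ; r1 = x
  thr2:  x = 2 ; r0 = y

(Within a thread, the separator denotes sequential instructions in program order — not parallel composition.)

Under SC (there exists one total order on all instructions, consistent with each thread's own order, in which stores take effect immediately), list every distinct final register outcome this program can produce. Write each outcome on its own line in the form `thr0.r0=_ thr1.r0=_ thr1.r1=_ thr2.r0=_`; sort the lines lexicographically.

thr0.r0=0 thr1.r0=0 thr1.r1=0 thr2.r0=2
thr0.r0=0 thr1.r0=0 thr1.r1=2 thr2.r0=2
thr0.r0=0 thr1.r0=2 thr1.r1=2 thr2.r0=2
thr0.r0=2 thr1.r0=0 thr1.r1=0 thr2.r0=0
thr0.r0=2 thr1.r0=0 thr1.r1=0 thr2.r0=2
thr0.r0=2 thr1.r0=0 thr1.r1=2 thr2.r0=0
thr0.r0=2 thr1.r0=0 thr1.r1=2 thr2.r0=2
thr0.r0=2 thr1.r0=2 thr1.r1=2 thr2.r0=0
thr0.r0=2 thr1.r0=2 thr1.r1=2 thr2.r0=2

outcome vector order: (thr0.r0,thr1.r0,thr1.r1,thr2.r0)
|SC outcomes| = 9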